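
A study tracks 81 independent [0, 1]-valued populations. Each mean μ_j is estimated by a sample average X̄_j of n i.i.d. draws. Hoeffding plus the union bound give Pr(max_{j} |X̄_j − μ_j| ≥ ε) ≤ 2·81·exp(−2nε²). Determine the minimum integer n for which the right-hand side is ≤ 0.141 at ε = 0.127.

Need 2·81·exp(−2nε²) ≤ 0.141, i.e. exp(−2nε²) ≤ 0.141/162.
So 2nε² ≥ ln(162/0.141) = 7.046592.
Hence n ≥ 7.046592/(2·0.127²) = 218.445.
The smallest integer n is 219.

219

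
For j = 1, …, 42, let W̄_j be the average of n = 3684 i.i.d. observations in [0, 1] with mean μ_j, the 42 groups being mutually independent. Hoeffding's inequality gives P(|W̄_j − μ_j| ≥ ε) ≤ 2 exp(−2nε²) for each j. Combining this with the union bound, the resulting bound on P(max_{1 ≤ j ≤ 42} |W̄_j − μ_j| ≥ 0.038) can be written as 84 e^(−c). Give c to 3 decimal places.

Union bound over the 42 events: P(max_{1 ≤ j ≤ 42} |W̄_j − μ_j| ≥ 0.038) ≤ 42·2·exp(−2nε²) = 84 exp(−2·3684·0.038²).
So c = 2·3684·0.038² = 10.6394.

10.639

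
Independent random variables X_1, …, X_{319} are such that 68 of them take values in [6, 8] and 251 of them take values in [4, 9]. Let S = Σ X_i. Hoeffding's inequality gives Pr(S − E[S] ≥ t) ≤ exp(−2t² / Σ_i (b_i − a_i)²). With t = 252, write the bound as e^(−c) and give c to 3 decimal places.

19.399

Σ(b_i − a_i)² = 68·2² + 251·5² = 6547.
c = 2t² / 6547 = 2·252² / 6547 = 19.3994.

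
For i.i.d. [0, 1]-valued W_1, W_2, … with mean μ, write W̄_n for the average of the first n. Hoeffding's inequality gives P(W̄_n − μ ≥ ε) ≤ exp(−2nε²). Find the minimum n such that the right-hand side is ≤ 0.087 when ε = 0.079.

196

Require exp(−2nε²) ≤ 0.087, i.e. 2nε² ≥ ln(1/0.087) = 2.441847.
So n ≥ 2.441847 / (2·0.079²) = 195.629.
The smallest integer n is 196.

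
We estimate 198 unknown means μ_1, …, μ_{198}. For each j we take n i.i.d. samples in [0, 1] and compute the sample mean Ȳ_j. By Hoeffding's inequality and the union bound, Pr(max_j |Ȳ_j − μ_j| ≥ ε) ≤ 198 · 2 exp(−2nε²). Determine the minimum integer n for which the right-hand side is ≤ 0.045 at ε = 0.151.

Need 2·198·exp(−2nε²) ≤ 0.045, i.e. exp(−2nε²) ≤ 0.045/396.
So 2nε² ≥ ln(396/0.045) = 9.082507.
Hence n ≥ 9.082507/(2·0.151²) = 199.169.
The smallest integer n is 200.

200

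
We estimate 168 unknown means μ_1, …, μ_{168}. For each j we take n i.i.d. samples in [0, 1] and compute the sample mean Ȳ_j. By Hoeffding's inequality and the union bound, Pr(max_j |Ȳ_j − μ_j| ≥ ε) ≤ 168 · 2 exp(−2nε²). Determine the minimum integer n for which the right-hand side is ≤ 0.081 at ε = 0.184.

124

Need 2·168·exp(−2nε²) ≤ 0.081, i.e. exp(−2nε²) ≤ 0.081/336.
So 2nε² ≥ ln(336/0.081) = 8.330417.
Hence n ≥ 8.330417/(2·0.184²) = 123.027.
The smallest integer n is 124.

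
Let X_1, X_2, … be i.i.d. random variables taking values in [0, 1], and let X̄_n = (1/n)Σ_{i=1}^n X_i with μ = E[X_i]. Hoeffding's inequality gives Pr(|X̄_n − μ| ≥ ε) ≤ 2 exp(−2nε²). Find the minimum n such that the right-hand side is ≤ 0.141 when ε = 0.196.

35

Require 2·exp(−2nε²) ≤ 0.141, i.e. 2nε² ≥ ln(2/0.141) = 2.652143.
So n ≥ 2.652143 / (2·0.196²) = 34.519.
The smallest integer n is 35.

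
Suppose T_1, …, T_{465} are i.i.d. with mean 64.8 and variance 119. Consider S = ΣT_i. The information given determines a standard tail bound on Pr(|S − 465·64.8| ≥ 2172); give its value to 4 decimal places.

With mean and variance of each term known, Chebyshev's inequality bounds the deviation of the sum (or sample mean).
Var(S) = n·Var(T_i) = 465·119 = 55335.
Chebyshev: Pr(|S − 465·64.8| ≥ 2172) ≤ Var(S)/2172² = 55335/4717584 = 0.0117.

0.0117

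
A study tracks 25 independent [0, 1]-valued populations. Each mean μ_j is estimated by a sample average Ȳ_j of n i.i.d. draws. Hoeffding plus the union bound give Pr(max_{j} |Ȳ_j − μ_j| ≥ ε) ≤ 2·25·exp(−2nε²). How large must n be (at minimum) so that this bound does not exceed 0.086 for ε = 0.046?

Need 2·25·exp(−2nε²) ≤ 0.086, i.e. exp(−2nε²) ≤ 0.086/50.
So 2nε² ≥ ln(50/0.086) = 6.365431.
Hence n ≥ 6.365431/(2·0.046²) = 1504.119.
The smallest integer n is 1505.

1505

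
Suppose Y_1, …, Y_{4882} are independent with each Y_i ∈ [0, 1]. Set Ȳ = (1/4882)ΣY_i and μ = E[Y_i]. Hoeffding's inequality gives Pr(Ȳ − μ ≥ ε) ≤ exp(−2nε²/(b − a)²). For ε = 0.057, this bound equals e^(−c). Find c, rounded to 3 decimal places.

c = 2nε²/(b − a)² = 2·4882·0.057² / 1² = 31.7232.

31.723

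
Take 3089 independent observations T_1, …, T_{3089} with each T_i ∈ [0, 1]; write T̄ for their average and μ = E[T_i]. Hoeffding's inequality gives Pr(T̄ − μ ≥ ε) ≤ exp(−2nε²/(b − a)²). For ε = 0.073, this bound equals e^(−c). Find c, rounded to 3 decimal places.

c = 2nε²/(b − a)² = 2·3089·0.073² / 1² = 32.9226.

32.923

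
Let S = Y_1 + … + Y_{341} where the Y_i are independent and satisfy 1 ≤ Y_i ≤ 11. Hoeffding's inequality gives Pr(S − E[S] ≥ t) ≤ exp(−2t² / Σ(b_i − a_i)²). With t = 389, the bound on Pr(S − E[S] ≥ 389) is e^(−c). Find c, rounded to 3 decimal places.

8.875

Σ(b_i − a_i)² = 341·(10)² = 34100.
c = 2t²/34100 = 2·389²/34100 = 8.8751.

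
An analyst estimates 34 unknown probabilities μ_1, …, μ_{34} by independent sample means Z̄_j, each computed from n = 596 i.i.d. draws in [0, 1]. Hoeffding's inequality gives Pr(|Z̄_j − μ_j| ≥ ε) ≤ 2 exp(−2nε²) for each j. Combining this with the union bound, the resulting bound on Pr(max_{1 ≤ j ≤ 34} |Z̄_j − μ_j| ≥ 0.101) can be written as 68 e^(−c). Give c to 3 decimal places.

Union bound over the 34 events: Pr(max_{1 ≤ j ≤ 34} |Z̄_j − μ_j| ≥ 0.101) ≤ 34·2·exp(−2nε²) = 68 exp(−2·596·0.101²).
So c = 2·596·0.101² = 12.1596.

12.160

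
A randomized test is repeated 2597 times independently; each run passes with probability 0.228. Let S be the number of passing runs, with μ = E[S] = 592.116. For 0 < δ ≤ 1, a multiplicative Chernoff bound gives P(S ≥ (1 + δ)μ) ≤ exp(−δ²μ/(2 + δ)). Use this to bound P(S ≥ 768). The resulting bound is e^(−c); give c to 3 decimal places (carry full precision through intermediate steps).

Write 768 = (1 + δ)μ, so δ = 768/592.116 − 1 = 0.2970431…
Then the exponent is δ²μ/(2 + δ) = (768 − μ)² / (μ·(2 + δ)) = 22.744517.

22.745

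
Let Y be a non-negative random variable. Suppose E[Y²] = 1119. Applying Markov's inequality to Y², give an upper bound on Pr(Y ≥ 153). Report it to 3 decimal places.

Since Y ≥ 0, the event {Y ≥ 153} is the same as {Y² ≥ 23409}.
Markov's inequality applied to Y² gives Pr(Y² ≥ 23409) ≤ E[Y²]/23409 = 1119/23409 = 0.0478.

0.048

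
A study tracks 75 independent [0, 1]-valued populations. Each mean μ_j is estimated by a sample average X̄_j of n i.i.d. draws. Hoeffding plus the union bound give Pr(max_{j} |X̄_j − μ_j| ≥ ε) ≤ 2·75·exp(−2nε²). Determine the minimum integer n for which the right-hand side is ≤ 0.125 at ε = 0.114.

Need 2·75·exp(−2nε²) ≤ 0.125, i.e. exp(−2nε²) ≤ 0.125/150.
So 2nε² ≥ ln(150/0.125) = 7.090077.
Hence n ≥ 7.090077/(2·0.114²) = 272.779.
The smallest integer n is 273.

273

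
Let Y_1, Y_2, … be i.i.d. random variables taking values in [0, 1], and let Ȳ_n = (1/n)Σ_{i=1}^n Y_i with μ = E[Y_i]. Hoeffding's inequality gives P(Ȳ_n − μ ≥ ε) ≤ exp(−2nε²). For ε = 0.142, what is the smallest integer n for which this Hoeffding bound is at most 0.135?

50

Require exp(−2nε²) ≤ 0.135, i.e. 2nε² ≥ ln(1/0.135) = 2.002481.
So n ≥ 2.002481 / (2·0.142²) = 49.655.
The smallest integer n is 50.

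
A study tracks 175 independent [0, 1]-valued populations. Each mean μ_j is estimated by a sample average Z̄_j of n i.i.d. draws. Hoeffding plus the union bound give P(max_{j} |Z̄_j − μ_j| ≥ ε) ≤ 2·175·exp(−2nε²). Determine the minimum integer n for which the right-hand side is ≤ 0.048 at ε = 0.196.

116

Need 2·175·exp(−2nε²) ≤ 0.048, i.e. exp(−2nε²) ≤ 0.048/350.
So 2nε² ≥ ln(350/0.048) = 8.894487.
Hence n ≥ 8.894487/(2·0.196²) = 115.765.
The smallest integer n is 116.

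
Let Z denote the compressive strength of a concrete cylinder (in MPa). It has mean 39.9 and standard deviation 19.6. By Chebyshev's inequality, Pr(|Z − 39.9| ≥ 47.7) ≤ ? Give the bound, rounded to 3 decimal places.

Chebyshev: Pr(|Z − μ| ≥ t) ≤ Var(Z)/t².
Var(Z) = σ² = 19.6² = 384.16.
Bound = 384.16 / 2275.29 = 0.1688.

0.169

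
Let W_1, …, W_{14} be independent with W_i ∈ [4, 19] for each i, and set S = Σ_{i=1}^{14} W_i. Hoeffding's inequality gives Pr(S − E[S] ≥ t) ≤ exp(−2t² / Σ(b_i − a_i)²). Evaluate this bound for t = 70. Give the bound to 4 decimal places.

0.0446

Σ(b_i − a_i)² = 14·(15)² = 3150.
Exponent = 2·70²/3150 = 3.1111.
Bound = exp(−3.1111) = 0.04455.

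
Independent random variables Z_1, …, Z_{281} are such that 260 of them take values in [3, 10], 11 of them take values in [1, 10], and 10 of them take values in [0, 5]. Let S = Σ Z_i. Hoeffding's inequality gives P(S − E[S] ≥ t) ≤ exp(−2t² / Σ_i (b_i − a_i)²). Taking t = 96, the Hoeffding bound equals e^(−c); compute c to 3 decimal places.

Σ(b_i − a_i)² = 260·7² + 11·9² + 10·5² = 13881.
c = 2t² / 13881 = 2·96² / 13881 = 1.3279.

1.328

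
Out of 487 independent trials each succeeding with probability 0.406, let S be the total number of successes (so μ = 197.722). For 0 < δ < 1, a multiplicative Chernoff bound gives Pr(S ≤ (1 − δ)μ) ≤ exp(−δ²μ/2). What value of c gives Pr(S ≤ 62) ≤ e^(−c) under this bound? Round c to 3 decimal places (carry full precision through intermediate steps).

46.582

Write 62 = (1 − δ)μ, so δ = 1 − 62/197.722 = 0.6864284…
Then the exponent is δ²μ/2 = (μ − 62)²/(2μ) = 46.581719.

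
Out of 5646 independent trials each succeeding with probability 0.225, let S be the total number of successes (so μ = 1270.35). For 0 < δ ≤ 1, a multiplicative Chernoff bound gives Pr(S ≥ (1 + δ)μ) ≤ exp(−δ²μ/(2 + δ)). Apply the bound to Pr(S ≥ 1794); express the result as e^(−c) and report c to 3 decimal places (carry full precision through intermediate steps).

Write 1794 = (1 + δ)μ, so δ = 1794/1270.35 − 1 = 0.4122092…
Then the exponent is δ²μ/(2 + δ) = (1794 − μ)² / (μ·(2 + δ)) = 89.483683.

89.484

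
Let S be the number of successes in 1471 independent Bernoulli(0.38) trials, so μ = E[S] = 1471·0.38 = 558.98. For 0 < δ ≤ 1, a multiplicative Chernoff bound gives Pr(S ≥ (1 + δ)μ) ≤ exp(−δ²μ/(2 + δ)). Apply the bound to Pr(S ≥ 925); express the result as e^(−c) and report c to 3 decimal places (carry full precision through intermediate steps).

Write 925 = (1 + δ)μ, so δ = 925/558.98 − 1 = 0.6547998…
Then the exponent is δ²μ/(2 + δ) = (925 − μ)² / (μ·(2 + δ)) = 90.277929.

90.278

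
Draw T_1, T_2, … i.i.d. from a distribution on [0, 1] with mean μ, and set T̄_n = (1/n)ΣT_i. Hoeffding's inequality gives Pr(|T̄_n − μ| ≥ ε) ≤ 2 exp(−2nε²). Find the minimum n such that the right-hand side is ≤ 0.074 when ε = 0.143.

81

Require 2·exp(−2nε²) ≤ 0.074, i.e. 2nε² ≥ ln(2/0.074) = 3.296837.
So n ≥ 3.296837 / (2·0.143²) = 80.611.
The smallest integer n is 81.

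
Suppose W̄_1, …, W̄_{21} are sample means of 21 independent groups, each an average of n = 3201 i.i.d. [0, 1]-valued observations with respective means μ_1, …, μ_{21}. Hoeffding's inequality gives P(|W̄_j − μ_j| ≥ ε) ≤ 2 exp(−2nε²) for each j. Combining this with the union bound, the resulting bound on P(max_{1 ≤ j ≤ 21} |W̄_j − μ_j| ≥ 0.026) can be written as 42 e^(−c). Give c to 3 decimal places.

4.328

Union bound over the 21 events: P(max_{1 ≤ j ≤ 21} |W̄_j − μ_j| ≥ 0.026) ≤ 21·2·exp(−2nε²) = 42 exp(−2·3201·0.026²).
So c = 2·3201·0.026² = 4.3278.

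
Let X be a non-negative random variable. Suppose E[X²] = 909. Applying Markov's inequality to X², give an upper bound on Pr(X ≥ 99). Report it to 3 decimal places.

0.093

Since X ≥ 0, the event {X ≥ 99} is the same as {X² ≥ 9801}.
Markov's inequality applied to X² gives Pr(X² ≥ 9801) ≤ E[X²]/9801 = 909/9801 = 0.0927.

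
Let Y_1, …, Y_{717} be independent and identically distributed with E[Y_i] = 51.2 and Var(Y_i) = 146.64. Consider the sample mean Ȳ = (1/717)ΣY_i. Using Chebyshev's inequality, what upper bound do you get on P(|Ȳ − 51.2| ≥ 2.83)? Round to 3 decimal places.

0.026

Var(Ȳ) = Var(Y_i)/n = 146.64/717 = 0.20452.
Chebyshev: P(|Ȳ − 51.2| ≥ 2.83) ≤ Var(Ȳ)/(2.83)² = 146.64/(717·2.83²) = 0.0255.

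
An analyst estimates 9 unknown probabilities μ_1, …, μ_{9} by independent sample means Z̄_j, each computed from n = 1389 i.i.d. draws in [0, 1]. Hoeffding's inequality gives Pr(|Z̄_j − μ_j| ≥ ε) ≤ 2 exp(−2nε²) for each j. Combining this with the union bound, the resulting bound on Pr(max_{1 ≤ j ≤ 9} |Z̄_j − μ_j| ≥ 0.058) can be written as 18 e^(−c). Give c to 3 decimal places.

9.345

Union bound over the 9 events: Pr(max_{1 ≤ j ≤ 9} |Z̄_j − μ_j| ≥ 0.058) ≤ 9·2·exp(−2nε²) = 18 exp(−2·1389·0.058²).
So c = 2·1389·0.058² = 9.3452.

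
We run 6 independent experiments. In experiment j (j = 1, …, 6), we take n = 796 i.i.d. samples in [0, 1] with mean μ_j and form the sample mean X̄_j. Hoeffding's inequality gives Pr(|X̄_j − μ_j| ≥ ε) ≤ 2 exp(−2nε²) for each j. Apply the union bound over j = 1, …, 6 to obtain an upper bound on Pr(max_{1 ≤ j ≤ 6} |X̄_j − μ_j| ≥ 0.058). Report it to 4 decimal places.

Per-experiment Hoeffding bound: 2·exp(−2·796·0.058²) = 2·exp(−5.35549) = 0.0094443.
Union bound over 6 events: 6·0.0094443 = 0.05667.

0.0567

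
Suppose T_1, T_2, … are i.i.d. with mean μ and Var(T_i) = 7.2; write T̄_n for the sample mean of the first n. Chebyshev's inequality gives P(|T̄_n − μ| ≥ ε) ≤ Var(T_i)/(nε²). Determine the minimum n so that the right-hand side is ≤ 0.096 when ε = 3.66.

Require 7.2/(n·3.66²) ≤ 0.096, i.e. n ≥ 7.2/(0.096·3.66²) = 5.599.
The smallest integer n is 6.

6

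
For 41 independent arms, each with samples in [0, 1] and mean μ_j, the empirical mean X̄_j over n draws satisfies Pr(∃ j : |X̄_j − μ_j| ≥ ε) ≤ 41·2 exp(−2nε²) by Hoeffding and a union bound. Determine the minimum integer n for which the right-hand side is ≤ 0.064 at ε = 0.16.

140

Need 2·41·exp(−2nε²) ≤ 0.064, i.e. exp(−2nε²) ≤ 0.064/82.
So 2nε² ≥ ln(82/0.064) = 7.155591.
Hence n ≥ 7.155591/(2·0.16²) = 139.758.
The smallest integer n is 140.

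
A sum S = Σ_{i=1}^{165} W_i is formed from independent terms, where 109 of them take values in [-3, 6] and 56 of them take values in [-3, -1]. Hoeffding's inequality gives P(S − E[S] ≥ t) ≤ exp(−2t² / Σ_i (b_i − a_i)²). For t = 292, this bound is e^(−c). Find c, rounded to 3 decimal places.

Σ(b_i − a_i)² = 109·9² + 56·2² = 9053.
c = 2t² / 9053 = 2·292² / 9053 = 18.8366.

18.837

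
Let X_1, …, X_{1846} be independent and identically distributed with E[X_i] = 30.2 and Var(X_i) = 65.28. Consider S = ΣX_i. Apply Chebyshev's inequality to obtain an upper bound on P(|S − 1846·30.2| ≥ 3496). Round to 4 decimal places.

Var(S) = n·Var(X_i) = 1846·65.28 = 120506.88.
Chebyshev: P(|S − 1846·30.2| ≥ 3496) ≤ Var(S)/3496² = 120506.88/12222016 = 0.0099.

0.0099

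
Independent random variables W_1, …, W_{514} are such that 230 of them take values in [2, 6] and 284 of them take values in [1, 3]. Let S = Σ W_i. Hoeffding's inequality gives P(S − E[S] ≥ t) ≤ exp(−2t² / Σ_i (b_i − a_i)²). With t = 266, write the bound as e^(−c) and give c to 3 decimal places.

Σ(b_i − a_i)² = 230·4² + 284·2² = 4816.
c = 2t² / 4816 = 2·266² / 4816 = 29.3837.

29.384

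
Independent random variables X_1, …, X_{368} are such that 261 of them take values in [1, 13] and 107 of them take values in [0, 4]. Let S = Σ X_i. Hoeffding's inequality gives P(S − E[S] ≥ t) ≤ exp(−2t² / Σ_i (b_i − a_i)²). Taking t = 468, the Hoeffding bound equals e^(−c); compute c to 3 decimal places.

11.147

Σ(b_i − a_i)² = 261·12² + 107·4² = 39296.
c = 2t² / 39296 = 2·468² / 39296 = 11.1474.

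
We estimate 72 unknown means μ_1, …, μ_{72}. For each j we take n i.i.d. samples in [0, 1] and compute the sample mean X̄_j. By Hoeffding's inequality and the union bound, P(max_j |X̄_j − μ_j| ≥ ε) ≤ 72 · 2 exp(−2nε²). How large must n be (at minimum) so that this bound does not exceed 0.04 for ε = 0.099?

418

Need 2·72·exp(−2nε²) ≤ 0.04, i.e. exp(−2nε²) ≤ 0.04/144.
So 2nε² ≥ ln(144/0.04) = 8.188689.
Hence n ≥ 8.188689/(2·0.099²) = 417.748.
The smallest integer n is 418.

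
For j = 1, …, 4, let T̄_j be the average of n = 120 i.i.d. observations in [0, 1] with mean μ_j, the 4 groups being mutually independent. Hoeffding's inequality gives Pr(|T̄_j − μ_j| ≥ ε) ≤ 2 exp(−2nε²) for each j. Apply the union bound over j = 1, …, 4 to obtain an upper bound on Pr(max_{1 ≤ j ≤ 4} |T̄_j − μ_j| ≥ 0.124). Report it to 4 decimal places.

Per-experiment Hoeffding bound: 2·exp(−2·120·0.124²) = 2·exp(−3.69024) = 0.049932.
Union bound over 4 events: 4·0.049932 = 0.19973.

0.1997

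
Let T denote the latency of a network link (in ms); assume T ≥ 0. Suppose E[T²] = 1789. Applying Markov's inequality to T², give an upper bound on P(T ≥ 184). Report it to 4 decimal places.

0.0528

Since T ≥ 0, the event {T ≥ 184} is the same as {T² ≥ 33856}.
Markov's inequality applied to T² gives P(T² ≥ 33856) ≤ E[T²]/33856 = 1789/33856 = 0.0528.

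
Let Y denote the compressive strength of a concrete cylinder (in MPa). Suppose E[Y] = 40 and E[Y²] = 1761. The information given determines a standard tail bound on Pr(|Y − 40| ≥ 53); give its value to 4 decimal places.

0.0573

The first two moments determine the variance, so Chebyshev's inequality is the sharpest standard bound available.
Var(Y) = E[Y²] − (E[Y])² = 1761 − 1600 = 161.
Chebyshev's inequality: Pr(|Y − μ| ≥ t) ≤ Var(Y)/t² = 161/2809 = 0.0573.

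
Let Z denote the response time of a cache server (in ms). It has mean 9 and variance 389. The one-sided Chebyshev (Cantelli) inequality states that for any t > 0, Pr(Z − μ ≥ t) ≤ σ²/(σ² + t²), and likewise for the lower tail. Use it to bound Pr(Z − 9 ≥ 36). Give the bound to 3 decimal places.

0.231

Here σ² = 389 and t = 36, so σ² + t² = 1685.
Cantelli's bound: 389/1685 = 0.2309.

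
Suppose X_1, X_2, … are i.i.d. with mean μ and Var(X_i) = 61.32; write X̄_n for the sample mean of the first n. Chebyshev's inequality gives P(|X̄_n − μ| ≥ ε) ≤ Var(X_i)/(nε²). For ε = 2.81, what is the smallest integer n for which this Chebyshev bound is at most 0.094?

Require 61.32/(n·2.81²) ≤ 0.094, i.e. n ≥ 61.32/(0.094·2.81²) = 82.616.
The smallest integer n is 83.

83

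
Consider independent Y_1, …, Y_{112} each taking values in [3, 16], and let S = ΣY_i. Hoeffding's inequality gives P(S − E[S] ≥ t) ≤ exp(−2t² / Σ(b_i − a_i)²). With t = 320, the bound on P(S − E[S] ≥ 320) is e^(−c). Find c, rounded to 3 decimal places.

10.820

Σ(b_i − a_i)² = 112·(13)² = 18928.
c = 2t²/18928 = 2·320²/18928 = 10.8199.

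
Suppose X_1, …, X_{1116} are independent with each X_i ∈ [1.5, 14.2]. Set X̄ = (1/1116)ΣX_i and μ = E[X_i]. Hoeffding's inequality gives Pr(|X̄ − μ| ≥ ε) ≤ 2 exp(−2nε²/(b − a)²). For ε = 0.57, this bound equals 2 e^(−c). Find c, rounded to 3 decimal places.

c = 2nε²/(b − a)² = 2·1116·0.57² / 12.7² = 4.4961.

4.496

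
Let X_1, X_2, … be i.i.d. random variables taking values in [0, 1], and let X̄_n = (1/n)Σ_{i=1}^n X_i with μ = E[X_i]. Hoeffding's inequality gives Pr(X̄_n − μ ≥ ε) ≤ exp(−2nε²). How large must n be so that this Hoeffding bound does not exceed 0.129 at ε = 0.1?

Require exp(−2nε²) ≤ 0.129, i.e. 2nε² ≥ ln(1/0.129) = 2.047943.
So n ≥ 2.047943 / (2·0.1²) = 102.397.
The smallest integer n is 103.

103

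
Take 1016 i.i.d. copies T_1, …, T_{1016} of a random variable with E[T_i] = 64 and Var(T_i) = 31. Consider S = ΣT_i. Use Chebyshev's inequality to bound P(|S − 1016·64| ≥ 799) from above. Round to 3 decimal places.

0.049

Var(S) = n·Var(T_i) = 1016·31 = 31496.
Chebyshev: P(|S − 1016·64| ≥ 799) ≤ Var(S)/799² = 31496/638401 = 0.0493.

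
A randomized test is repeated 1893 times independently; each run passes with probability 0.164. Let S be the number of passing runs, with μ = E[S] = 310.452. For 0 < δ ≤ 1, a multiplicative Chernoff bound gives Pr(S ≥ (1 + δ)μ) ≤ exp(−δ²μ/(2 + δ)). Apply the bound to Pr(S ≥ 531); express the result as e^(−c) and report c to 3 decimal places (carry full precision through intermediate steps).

Write 531 = (1 + δ)μ, so δ = 531/310.452 − 1 = 0.7104093…
Then the exponent is δ²μ/(2 + δ) = (531 − μ)² / (μ·(2 + δ)) = 57.806530.

57.807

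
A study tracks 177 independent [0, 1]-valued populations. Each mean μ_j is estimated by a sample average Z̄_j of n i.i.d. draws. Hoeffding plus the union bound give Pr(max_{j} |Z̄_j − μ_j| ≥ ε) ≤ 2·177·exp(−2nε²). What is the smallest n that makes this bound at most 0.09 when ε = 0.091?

500

Need 2·177·exp(−2nε²) ≤ 0.09, i.e. exp(−2nε²) ≤ 0.09/354.
So 2nε² ≥ ln(354/0.09) = 8.277243.
Hence n ≥ 8.277243/(2·0.091²) = 499.773.
The smallest integer n is 500.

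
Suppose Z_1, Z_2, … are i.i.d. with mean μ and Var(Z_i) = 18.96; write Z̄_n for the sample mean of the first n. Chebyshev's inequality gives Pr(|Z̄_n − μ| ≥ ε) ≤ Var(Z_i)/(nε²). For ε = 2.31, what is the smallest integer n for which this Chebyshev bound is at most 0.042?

Require 18.96/(n·2.31²) ≤ 0.042, i.e. n ≥ 18.96/(0.042·2.31²) = 84.599.
The smallest integer n is 85.

85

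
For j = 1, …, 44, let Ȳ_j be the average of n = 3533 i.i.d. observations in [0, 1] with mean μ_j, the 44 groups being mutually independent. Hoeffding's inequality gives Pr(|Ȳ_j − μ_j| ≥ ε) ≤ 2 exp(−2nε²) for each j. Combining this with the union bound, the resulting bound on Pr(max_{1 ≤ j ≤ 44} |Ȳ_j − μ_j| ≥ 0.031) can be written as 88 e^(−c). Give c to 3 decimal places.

Union bound over the 44 events: Pr(max_{1 ≤ j ≤ 44} |Ȳ_j − μ_j| ≥ 0.031) ≤ 44·2·exp(−2nε²) = 88 exp(−2·3533·0.031²).
So c = 2·3533·0.031² = 6.7904.

6.790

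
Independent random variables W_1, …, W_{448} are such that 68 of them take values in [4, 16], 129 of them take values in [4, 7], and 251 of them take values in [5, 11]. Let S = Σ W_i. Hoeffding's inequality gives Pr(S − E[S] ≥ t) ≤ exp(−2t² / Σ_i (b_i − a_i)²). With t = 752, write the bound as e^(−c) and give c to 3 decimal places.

Σ(b_i − a_i)² = 68·12² + 129·3² + 251·6² = 19989.
c = 2t² / 19989 = 2·752² / 19989 = 56.5815.

56.582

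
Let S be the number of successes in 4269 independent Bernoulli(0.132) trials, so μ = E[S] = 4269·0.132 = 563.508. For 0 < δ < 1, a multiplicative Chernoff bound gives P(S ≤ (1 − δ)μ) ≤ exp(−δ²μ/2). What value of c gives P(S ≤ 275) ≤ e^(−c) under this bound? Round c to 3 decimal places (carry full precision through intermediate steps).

Write 275 = (1 − δ)μ, so δ = 1 − 275/563.508 = 0.5119856…
Then the exponent is δ²μ/2 = (μ − 275)²/(2μ) = 73.855975.

73.856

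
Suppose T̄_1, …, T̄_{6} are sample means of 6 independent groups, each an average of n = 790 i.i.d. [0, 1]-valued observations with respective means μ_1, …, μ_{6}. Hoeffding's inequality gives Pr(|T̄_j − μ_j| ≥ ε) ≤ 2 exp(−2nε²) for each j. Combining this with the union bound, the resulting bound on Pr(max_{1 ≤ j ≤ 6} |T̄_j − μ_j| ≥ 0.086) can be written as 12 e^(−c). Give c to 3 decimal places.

11.686

Union bound over the 6 events: Pr(max_{1 ≤ j ≤ 6} |T̄_j − μ_j| ≥ 0.086) ≤ 6·2·exp(−2nε²) = 12 exp(−2·790·0.086²).
So c = 2·790·0.086² = 11.6857.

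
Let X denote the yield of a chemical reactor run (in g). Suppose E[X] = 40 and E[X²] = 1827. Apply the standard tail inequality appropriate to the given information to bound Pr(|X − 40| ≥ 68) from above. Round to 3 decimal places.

0.049

The first two moments determine the variance, so Chebyshev's inequality is the sharpest standard bound available.
Var(X) = E[X²] − (E[X])² = 1827 − 1600 = 227.
Chebyshev's inequality: Pr(|X − μ| ≥ t) ≤ Var(X)/t² = 227/4624 = 0.0491.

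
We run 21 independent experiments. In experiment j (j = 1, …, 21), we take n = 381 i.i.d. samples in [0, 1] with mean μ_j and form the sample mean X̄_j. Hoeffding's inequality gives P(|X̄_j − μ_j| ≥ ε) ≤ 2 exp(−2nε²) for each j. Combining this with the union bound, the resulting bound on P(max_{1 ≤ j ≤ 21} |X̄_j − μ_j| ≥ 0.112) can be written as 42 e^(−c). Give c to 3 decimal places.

Union bound over the 21 events: P(max_{1 ≤ j ≤ 21} |X̄_j − μ_j| ≥ 0.112) ≤ 21·2·exp(−2nε²) = 42 exp(−2·381·0.112²).
So c = 2·381·0.112² = 9.5585.

9.559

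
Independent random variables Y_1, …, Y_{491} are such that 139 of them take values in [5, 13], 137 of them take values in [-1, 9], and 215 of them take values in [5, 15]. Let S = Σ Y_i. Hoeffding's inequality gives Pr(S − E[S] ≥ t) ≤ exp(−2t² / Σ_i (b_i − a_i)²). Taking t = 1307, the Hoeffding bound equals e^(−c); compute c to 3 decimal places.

77.479

Σ(b_i − a_i)² = 139·8² + 137·10² + 215·10² = 44096.
c = 2t² / 44096 = 2·1307² / 44096 = 77.4786.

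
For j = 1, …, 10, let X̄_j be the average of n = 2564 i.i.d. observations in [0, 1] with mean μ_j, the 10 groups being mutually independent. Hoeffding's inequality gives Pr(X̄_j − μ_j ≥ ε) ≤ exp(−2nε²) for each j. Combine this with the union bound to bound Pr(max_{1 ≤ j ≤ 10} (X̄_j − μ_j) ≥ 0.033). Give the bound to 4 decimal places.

Per-experiment Hoeffding bound: exp(−2·2564·0.033²) = exp(−5.58439) = 0.003756.
Union bound over 10 events: 10·0.003756 = 0.03756.

0.0376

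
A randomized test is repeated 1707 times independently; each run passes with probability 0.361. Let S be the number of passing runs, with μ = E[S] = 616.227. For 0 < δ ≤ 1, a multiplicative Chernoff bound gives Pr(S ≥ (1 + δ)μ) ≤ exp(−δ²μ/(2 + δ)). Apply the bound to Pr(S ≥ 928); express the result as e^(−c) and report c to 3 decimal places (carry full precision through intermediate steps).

62.946

Write 928 = (1 + δ)μ, so δ = 928/616.227 − 1 = 0.5059386…
Then the exponent is δ²μ/(2 + δ) = (928 − μ)² / (μ·(2 + δ)) = 62.945670.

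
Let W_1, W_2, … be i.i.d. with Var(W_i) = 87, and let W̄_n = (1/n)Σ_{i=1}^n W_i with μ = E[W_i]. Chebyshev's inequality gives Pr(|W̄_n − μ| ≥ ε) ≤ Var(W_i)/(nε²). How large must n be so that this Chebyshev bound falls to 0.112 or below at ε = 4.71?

36

Require 87/(n·4.71²) ≤ 0.112, i.e. n ≥ 87/(0.112·4.71²) = 35.015.
The smallest integer n is 36.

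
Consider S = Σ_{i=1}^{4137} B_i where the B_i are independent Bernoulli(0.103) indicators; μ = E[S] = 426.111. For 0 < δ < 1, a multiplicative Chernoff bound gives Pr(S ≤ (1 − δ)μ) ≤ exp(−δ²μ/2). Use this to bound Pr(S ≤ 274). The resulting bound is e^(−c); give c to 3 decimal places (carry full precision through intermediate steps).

Write 274 = (1 − δ)μ, so δ = 1 − 274/426.111 = 0.3569751…
Then the exponent is δ²μ/2 = (μ − 274)²/(2μ) = 27.149917.

27.150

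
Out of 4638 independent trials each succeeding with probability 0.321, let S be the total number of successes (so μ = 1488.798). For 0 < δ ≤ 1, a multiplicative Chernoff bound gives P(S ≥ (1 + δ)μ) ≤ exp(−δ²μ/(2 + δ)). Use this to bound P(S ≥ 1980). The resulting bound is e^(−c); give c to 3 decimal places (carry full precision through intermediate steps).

Write 1980 = (1 + δ)μ, so δ = 1980/1488.798 − 1 = 0.3299319…
Then the exponent is δ²μ/(2 + δ) = (1980 − μ)² / (μ·(2 + δ)) = 69.557064.

69.557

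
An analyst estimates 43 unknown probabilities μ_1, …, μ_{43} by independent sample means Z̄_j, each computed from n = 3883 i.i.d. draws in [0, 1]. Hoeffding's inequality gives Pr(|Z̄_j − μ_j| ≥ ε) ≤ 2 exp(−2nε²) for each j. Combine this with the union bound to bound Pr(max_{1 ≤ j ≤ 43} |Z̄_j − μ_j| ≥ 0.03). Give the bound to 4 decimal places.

0.0793

Per-experiment Hoeffding bound: 2·exp(−2·3883·0.03²) = 2·exp(−6.98940) = 0.0018432.
Union bound over 43 events: 43·0.0018432 = 0.07926.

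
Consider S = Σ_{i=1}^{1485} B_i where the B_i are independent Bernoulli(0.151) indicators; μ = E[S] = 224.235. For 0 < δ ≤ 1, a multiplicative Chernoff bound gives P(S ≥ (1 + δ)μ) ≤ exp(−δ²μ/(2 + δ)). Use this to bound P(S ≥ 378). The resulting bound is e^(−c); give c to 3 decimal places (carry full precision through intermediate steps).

Write 378 = (1 + δ)μ, so δ = 378/224.235 − 1 = 0.6857315…
Then the exponent is δ²μ/(2 + δ) = (378 − μ)² / (μ·(2 + δ)) = 39.259882.

39.260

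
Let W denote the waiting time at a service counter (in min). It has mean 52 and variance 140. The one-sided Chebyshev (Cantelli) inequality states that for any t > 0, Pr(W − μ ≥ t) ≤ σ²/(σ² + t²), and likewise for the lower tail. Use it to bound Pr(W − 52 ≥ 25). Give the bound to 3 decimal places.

Here σ² = 140 and t = 25, so σ² + t² = 765.
Cantelli's bound: 140/765 = 0.1830.

0.183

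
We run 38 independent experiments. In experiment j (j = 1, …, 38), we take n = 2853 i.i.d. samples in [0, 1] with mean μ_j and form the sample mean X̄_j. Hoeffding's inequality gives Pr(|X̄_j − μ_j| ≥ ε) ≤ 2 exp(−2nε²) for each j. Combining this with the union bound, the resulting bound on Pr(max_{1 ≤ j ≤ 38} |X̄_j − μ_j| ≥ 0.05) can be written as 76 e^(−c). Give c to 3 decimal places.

14.265

Union bound over the 38 events: Pr(max_{1 ≤ j ≤ 38} |X̄_j − μ_j| ≥ 0.05) ≤ 38·2·exp(−2nε²) = 76 exp(−2·2853·0.05²).
So c = 2·2853·0.05² = 14.2650.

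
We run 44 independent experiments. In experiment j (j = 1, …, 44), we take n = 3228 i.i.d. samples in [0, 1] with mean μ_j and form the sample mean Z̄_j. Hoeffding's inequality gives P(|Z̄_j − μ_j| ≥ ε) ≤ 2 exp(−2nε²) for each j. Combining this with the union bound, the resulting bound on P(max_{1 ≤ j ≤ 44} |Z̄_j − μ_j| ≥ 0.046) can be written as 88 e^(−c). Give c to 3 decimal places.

Union bound over the 44 events: P(max_{1 ≤ j ≤ 44} |Z̄_j − μ_j| ≥ 0.046) ≤ 44·2·exp(−2nε²) = 88 exp(−2·3228·0.046²).
So c = 2·3228·0.046² = 13.6609.

13.661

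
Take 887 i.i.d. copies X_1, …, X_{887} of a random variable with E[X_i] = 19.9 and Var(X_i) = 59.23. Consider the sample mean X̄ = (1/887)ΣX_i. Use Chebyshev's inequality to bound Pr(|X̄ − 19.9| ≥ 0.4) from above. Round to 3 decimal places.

Var(X̄) = Var(X_i)/n = 59.23/887 = 0.066776.
Chebyshev: Pr(|X̄ − 19.9| ≥ 0.4) ≤ Var(X̄)/(0.4)² = 59.23/(887·0.4²) = 0.4173.

0.417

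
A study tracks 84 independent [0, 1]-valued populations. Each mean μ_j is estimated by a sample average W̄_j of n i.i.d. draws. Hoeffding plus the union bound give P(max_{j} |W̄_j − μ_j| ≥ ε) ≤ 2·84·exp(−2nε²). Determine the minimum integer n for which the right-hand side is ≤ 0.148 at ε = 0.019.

Need 2·84·exp(−2nε²) ≤ 0.148, i.e. exp(−2nε²) ≤ 0.148/168.
So 2nε² ≥ ln(168/0.148) = 7.034507.
Hence n ≥ 7.034507/(2·0.019²) = 9743.084.
The smallest integer n is 9744.

9744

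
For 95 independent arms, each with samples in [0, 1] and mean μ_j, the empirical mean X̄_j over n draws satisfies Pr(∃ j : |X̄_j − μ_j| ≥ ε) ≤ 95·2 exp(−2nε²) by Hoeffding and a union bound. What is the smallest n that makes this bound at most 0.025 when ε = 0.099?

Need 2·95·exp(−2nε²) ≤ 0.025, i.e. exp(−2nε²) ≤ 0.025/190.
So 2nε² ≥ ln(190/0.025) = 8.935904.
Hence n ≥ 8.935904/(2·0.099²) = 455.867.
The smallest integer n is 456.

456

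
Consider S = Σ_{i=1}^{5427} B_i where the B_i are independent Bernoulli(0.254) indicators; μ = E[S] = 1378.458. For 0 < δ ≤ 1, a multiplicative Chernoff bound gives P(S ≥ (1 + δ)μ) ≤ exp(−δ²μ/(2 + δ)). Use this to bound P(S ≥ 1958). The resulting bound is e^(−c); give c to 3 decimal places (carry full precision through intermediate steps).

Write 1958 = (1 + δ)μ, so δ = 1958/1378.458 − 1 = 0.4204278…
Then the exponent is δ²μ/(2 + δ) = (1958 − μ)² / (μ·(2 + δ)) = 100.666314.

100.666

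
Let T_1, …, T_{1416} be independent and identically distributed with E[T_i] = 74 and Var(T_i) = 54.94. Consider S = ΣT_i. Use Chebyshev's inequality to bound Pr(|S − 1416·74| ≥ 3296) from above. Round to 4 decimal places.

0.0072

Var(S) = n·Var(T_i) = 1416·54.94 = 77795.04.
Chebyshev: Pr(|S − 1416·74| ≥ 3296) ≤ Var(S)/3296² = 77795.04/10863616 = 0.0072.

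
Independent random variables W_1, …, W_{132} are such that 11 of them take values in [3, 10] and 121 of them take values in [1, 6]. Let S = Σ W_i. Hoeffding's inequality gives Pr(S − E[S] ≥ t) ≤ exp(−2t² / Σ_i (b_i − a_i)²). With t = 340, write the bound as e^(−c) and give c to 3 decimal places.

Σ(b_i − a_i)² = 11·7² + 121·5² = 3564.
c = 2t² / 3564 = 2·340² / 3564 = 64.8709.

64.871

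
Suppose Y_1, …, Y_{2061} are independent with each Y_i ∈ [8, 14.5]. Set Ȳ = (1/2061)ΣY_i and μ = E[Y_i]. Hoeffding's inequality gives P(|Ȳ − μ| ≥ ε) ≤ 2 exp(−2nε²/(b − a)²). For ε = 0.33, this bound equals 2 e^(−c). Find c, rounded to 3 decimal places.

c = 2nε²/(b − a)² = 2·2061·0.33² / 6.5² = 10.6245.

10.625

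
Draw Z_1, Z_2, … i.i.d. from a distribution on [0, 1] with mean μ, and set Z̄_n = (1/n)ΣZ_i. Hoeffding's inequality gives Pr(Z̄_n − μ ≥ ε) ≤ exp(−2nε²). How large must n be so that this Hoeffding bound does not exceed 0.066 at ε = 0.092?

Require exp(−2nε²) ≤ 0.066, i.e. 2nε² ≥ ln(1/0.066) = 2.718101.
So n ≥ 2.718101 / (2·0.092²) = 160.568.
The smallest integer n is 161.

161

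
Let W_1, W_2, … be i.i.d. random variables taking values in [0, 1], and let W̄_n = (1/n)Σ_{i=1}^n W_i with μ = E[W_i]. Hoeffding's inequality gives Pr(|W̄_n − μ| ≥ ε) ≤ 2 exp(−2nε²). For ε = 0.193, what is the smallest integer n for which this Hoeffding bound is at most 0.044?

52

Require 2·exp(−2nε²) ≤ 0.044, i.e. 2nε² ≥ ln(2/0.044) = 3.816713.
So n ≥ 3.816713 / (2·0.193²) = 51.232.
The smallest integer n is 52.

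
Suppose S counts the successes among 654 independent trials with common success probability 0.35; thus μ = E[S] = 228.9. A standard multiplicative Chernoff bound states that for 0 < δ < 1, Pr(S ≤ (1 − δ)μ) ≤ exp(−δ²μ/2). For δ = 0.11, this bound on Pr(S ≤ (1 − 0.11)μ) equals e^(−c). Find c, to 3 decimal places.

c = δ²μ/2 = 0.11²·228.9/2 = 1.3848.

1.385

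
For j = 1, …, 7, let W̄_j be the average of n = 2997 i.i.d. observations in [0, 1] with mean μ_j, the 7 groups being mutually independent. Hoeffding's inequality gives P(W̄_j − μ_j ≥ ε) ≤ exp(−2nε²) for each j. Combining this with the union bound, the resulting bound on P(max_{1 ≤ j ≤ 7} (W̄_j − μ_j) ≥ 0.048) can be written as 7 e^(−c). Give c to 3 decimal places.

Union bound over the 7 events: P(max_{1 ≤ j ≤ 7} (W̄_j − μ_j) ≥ 0.048) ≤ 7·exp(−2nε²) = 7 exp(−2·2997·0.048²).
So c = 2·2997·0.048² = 13.8102.

13.810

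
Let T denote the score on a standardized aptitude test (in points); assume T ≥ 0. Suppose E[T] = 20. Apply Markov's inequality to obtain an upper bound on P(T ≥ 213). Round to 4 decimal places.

Markov's inequality: for a non-negative random variable, P(T ≥ a) ≤ E[T]/a.
Here E[T] = 20 and a = 213, so the bound is 20/213 = 0.0939.

0.0939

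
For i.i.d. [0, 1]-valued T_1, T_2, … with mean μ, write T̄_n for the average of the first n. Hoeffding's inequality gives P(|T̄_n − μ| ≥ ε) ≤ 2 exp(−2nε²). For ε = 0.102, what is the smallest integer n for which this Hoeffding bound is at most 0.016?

Require 2·exp(−2nε²) ≤ 0.016, i.e. 2nε² ≥ ln(2/0.016) = 4.828314.
So n ≥ 4.828314 / (2·0.102²) = 232.041.
The smallest integer n is 233.

233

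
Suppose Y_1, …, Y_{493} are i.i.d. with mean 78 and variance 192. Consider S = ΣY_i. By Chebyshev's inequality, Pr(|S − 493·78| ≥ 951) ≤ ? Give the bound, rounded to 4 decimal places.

0.1047

Var(S) = n·Var(Y_i) = 493·192 = 94656.
Chebyshev: Pr(|S − 493·78| ≥ 951) ≤ Var(S)/951² = 94656/904401 = 0.1047.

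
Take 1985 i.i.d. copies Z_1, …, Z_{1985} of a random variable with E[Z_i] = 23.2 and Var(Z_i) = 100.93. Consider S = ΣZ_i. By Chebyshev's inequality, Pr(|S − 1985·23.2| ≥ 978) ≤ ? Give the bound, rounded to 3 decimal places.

Var(S) = n·Var(Z_i) = 1985·100.93 = 200346.05.
Chebyshev: Pr(|S − 1985·23.2| ≥ 978) ≤ Var(S)/978² = 200346.05/956484 = 0.2095.

0.209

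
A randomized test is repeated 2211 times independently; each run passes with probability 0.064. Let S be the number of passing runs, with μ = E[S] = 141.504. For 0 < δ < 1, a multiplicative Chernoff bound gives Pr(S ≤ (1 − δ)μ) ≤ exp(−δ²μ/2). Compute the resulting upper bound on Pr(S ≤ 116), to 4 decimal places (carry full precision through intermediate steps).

0.1004

Write 116 = (1 − δ)μ, so δ = 1 − 116/141.504 = 0.1802352…
Then the exponent is δ²μ/2 = (μ − 116)²/(2μ) = 2.298359.
Bound = exp(−2.298359) = 0.10042.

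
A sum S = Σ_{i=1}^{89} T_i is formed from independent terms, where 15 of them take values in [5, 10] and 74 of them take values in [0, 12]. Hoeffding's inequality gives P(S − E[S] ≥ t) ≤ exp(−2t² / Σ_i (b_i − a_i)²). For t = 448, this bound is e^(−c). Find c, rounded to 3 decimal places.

Σ(b_i − a_i)² = 15·5² + 74·12² = 11031.
c = 2t² / 11031 = 2·448² / 11031 = 36.3891.

36.389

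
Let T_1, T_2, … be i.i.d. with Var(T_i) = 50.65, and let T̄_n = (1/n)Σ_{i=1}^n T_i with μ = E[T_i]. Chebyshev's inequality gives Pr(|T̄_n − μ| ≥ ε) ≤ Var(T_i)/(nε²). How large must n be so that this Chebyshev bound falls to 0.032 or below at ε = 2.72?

214

Require 50.65/(n·2.72²) ≤ 0.032, i.e. n ≥ 50.65/(0.032·2.72²) = 213.940.
The smallest integer n is 214.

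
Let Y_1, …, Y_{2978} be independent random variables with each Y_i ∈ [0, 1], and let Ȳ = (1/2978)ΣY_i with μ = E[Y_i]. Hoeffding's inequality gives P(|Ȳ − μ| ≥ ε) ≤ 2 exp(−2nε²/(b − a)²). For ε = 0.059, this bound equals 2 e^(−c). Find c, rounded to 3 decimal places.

c = 2nε²/(b − a)² = 2·2978·0.059² / 1² = 20.7328.

20.733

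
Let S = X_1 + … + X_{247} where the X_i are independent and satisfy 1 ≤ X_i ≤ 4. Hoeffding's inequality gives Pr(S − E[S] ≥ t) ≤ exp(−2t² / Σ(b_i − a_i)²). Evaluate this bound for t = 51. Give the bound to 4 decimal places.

0.0963

Σ(b_i − a_i)² = 247·(3)² = 2223.
Exponent = 2·51²/2223 = 2.3401.
Bound = exp(−2.3401) = 0.09632.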